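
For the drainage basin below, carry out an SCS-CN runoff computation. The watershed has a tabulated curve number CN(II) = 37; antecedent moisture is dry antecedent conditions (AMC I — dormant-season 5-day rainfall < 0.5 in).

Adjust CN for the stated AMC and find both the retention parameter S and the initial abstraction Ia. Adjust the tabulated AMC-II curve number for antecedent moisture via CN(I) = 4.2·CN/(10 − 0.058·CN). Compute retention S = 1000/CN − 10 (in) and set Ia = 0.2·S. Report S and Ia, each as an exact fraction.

S = 1500/37 in ≈ 40.541 in; Ia = 300/37 in ≈ 8.108 in

Adjust CN=37 to AMC I: 4.2·37/(10 − 0.058·37) → (777/5) ÷ (3927/500) = 3700/187 ≈ 19.786
Max retention: S = 1000/(3700/187) − 10 = 1500/37 in (≈ 40.541 in)
Initial abstraction Ia = S/5 = (1500/37)/5 = 300/37 ≈ 8.108 in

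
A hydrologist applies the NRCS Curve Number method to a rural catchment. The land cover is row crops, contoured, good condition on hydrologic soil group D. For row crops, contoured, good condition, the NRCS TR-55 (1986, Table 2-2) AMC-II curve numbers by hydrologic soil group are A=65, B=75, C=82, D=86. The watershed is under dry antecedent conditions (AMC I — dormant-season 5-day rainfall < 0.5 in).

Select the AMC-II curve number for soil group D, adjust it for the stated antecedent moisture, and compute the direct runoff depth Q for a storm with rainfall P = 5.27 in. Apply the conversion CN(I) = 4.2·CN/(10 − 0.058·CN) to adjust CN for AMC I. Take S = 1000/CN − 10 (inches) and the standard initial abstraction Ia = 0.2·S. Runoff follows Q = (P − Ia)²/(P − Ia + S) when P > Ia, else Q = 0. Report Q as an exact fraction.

Q = 3362028289/1392980700 in ≈ 2.414 in

NRCS table: row crops, contoured, good condition, soil group D → CN(II) = 86
Dry (AMC I): CN(I) = 4.2·86/(10 − 0.058·86) = (1806/5)/(1253/250) = 12900/179 ≈ 72.067
Retention S: 1000/CN − 10 with CN=72.067 → S = 500/129 ≈ 3.876 in
Ia = 0.2S: 0.2·3.876 = 0.775 in (exactly 100/129)
Since P=5.270 > Ia=0.775: effective rainfall P−Ia = 57983/12900 in
Q = (57983/12900)²/((57983/12900) + 500/129) = (3362028289/166410000)/(107983/12900) = 3362028289/1392980700 in ≈ 2.414 in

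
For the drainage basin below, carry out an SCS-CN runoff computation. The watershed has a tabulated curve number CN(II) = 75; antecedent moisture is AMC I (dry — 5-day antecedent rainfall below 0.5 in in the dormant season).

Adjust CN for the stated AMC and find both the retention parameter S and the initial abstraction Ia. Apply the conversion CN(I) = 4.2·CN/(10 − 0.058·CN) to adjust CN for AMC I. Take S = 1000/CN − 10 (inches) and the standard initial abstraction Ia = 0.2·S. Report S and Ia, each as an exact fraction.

S = 500/63 in ≈ 7.937 in; Ia = 100/63 in ≈ 1.587 in

Adjust CN=75 to AMC I: 4.2·75/(10 − 0.058·75) → 315 ÷ (113/20) = 6300/113 ≈ 55.752
Retention S: 1000/CN − 10 with CN=55.752 → S = 500/63 ≈ 7.937 in
Ia = 0.2·(500/63) = 100/63 in ≈ 1.587 in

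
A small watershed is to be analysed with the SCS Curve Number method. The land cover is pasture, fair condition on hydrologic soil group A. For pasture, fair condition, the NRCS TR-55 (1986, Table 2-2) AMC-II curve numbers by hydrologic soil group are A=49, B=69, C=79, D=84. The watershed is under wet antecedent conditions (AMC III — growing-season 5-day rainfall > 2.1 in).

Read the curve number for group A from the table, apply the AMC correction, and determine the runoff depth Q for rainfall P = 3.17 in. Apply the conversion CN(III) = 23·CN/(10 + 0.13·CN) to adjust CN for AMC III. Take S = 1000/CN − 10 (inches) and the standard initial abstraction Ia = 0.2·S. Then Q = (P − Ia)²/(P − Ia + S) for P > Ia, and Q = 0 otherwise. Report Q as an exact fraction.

Q = 65157157081/86244689300 in ≈ 0.755 in

NRCS table: pasture, fair condition, soil group A → CN(II) = 49
Adjust CN=49 to AMC III: 23·49/(10 + 0.13·49) → 1127 ÷ (1637/100) = 112700/1637 ≈ 68.845
Max retention: S = 1000/(112700/1637) − 10 = 5100/1127 in (≈ 4.525 in)
Ia = 0.2S: 0.2·4.525 = 0.905 in (exactly 1020/1127)
P − Ia = 3.170 − 0.905 = 255259/112700 ≈ 2.265 in (> 0, runoff occurs)
Runoff Q = (P−Ia)²/(P−Ia+S) = (2.265)²/(2.265+4.525) = 65157157081/86244689300 ≈ 0.755 in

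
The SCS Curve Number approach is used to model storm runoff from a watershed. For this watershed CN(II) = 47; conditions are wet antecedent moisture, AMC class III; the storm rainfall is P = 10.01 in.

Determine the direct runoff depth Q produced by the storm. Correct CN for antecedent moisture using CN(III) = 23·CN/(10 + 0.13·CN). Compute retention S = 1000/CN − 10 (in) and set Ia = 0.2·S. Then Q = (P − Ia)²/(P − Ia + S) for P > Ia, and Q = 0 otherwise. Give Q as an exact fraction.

Q = 952734118561/162807356100 in ≈ 5.852 in

CN(III) from CN(II)=47: (23·47)/(10 + 0.13·47) = 108100/1611 ≈ 67.101
S = 1000/(108100/1611) − 10 = 5300/1081 in ≈ 4.903 in
Ia = 0.2S: 0.2·4.903 = 0.981 in (exactly 1060/1081)
Excess rainfall: 10.010 − 0.981 = 9.029 in; P > Ia so Q > 0
Runoff Q = (P−Ia)²/(P−Ia+S) = (9.029)²/(9.029+4.903) = 952734118561/162807356100 ≈ 5.852 in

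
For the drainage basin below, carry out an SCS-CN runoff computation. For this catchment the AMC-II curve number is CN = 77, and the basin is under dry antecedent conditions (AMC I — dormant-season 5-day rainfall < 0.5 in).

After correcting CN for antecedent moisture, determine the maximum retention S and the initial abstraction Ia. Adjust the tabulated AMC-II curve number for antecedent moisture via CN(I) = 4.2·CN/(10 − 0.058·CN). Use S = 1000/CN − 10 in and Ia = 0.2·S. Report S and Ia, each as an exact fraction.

Dry (AMC I): CN(I) = 4.2·77/(10 − 0.058·77) = (1617/5)/(2767/500) = 161700/2767 ≈ 58.439
Max retention: S = 1000/(161700/2767) − 10 = 11500/1617 in (≈ 7.112 in)
Ia = 0.2S: 0.2·7.112 = 1.422 in (exactly 2300/1617)

S = 11500/1617 in ≈ 7.112 in; Ia = 2300/1617 in ≈ 1.422 in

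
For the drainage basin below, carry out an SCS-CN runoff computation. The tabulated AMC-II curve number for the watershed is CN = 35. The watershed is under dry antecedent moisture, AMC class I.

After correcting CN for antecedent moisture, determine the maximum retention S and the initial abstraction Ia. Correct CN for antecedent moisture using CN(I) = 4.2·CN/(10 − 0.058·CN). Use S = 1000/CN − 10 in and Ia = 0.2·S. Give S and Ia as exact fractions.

S = 6500/147 in ≈ 44.218 in; Ia = 1300/147 in ≈ 8.844 in

CN(I) from CN(II)=35: (4.2·35)/(10 − 0.058·35) = 14700/797 ≈ 18.444
Max retention: S = 1000/(14700/797) − 10 = 6500/147 in (≈ 44.218 in)
Ia = 0.2·(6500/147) = 1300/147 in ≈ 8.844 in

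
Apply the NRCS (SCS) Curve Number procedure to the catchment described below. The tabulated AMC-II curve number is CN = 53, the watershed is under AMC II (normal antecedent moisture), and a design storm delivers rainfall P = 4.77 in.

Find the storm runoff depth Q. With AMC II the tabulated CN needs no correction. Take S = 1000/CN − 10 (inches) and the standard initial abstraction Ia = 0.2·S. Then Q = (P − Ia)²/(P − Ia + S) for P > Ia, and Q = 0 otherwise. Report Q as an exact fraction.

Q = 252206161/333269300 in ≈ 0.757 in

Average conditions: CN = 53 (no AMC adjustment).
S = 1000/53 − 10 = 470/53 in ≈ 8.868 in
Ia = 0.2·(470/53) = 94/53 in ≈ 1.774 in
Since P=4.770 > Ia=1.774: effective rainfall P−Ia = 15881/5300 in
Q = (15881/5300)²/((15881/5300) + 470/53) = (252206161/28090000)/(62881/5300) = 252206161/333269300 in ≈ 0.757 in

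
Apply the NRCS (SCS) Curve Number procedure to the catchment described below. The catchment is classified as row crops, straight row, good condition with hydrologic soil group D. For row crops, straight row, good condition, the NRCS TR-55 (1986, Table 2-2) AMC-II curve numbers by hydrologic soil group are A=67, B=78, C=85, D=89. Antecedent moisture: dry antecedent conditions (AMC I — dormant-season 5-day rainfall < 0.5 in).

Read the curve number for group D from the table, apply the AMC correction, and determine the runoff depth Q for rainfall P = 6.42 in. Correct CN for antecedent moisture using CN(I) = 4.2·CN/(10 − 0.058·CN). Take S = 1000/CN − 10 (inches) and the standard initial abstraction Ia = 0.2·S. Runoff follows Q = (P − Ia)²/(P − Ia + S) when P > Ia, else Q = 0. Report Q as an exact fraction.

NRCS table: row crops, straight row, good condition, soil group D → CN(II) = 89
CN(I) from CN(II)=89: (4.2·89)/(10 − 0.058·89) = 186900/2419 ≈ 77.263
Retention S: 1000/CN − 10 with CN=77.263 → S = 5500/1869 ≈ 2.943 in
Initial abstraction Ia = S/5 = (5500/1869)/5 = 1100/1869 ≈ 0.589 in
P − Ia = 6.420 − 0.589 = 544949/93450 ≈ 5.831 in (> 0, runoff occurs)
Runoff Q = (P−Ia)²/(P−Ia+S) = (5.831)²/(5.831+2.943) = 296969412601/76624234050 ≈ 3.876 in

Q = 296969412601/76624234050 in ≈ 3.876 in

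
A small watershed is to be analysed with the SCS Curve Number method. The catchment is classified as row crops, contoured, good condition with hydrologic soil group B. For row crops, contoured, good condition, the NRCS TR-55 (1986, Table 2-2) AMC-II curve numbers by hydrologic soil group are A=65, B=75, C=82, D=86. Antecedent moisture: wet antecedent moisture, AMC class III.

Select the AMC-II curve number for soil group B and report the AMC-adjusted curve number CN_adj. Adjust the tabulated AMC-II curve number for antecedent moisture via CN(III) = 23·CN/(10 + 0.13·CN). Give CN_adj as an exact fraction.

NRCS table: row crops, contoured, good condition, soil group B → CN(II) = 75
CN(III) from CN(II)=75: (23·75)/(10 + 0.13·75) = 6900/79 ≈ 87.342

CN_adj = 6900/79 ≈ 87.342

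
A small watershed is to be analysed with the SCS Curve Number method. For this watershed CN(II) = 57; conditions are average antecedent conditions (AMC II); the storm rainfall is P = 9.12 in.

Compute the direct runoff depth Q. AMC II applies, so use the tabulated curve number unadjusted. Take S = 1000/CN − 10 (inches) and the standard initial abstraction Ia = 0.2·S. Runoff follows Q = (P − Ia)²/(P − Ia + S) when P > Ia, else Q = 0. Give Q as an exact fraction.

Q = 29408929/7693575 in ≈ 3.823 in

CN(II) = 57; AMC II needs no correction.
Max retention: S = 1000/57 − 10 = 430/57 in (≈ 7.544 in)
Ia = 0.2S: 0.2·7.544 = 1.509 in (exactly 86/57)
P − Ia = 9.120 − 1.509 = 10846/1425 ≈ 7.611 in (> 0, runoff occurs)
Q = (10846/1425)²/((10846/1425) + 430/57) = (117635716/2030625)/(21596/1425) = 29408929/7693575 in ≈ 3.823 in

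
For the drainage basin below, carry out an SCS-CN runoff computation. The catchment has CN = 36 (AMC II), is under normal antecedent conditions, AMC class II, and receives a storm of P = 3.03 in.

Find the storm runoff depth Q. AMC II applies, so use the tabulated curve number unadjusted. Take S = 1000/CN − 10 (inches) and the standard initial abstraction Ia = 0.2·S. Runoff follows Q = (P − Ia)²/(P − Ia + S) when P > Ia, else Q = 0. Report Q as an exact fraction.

CN(II) = 36; AMC II needs no correction.
S = 1000/36 − 10 = 160/9 in ≈ 17.778 in
Ia = 0.2·(160/9) = 32/9 in ≈ 3.556 in
P = 3.030 ≤ Ia = 3.556 in: entire storm abstracted, Q = 0.

Q = 0 in ≈ 0.000 in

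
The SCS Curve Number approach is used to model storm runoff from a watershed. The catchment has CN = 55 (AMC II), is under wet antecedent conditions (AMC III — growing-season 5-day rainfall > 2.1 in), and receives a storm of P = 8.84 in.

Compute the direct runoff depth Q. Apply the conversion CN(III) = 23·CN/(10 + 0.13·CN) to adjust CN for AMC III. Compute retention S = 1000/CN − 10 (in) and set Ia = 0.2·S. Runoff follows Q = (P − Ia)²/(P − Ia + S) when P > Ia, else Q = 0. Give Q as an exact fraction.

Wet (AMC III): CN(III) = 23·55/(10 + 0.13·55) = 1265/(343/20) = 25300/343 ≈ 73.761
S = 1000/(25300/343) − 10 = 900/253 in ≈ 3.557 in
Ia = 0.2S: 0.2·3.557 = 0.711 in (exactly 180/253)
Excess rainfall: 8.840 − 0.711 = 8.129 in; P > Ia so Q > 0
Runoff Q = (P−Ia)²/(P−Ia+S) = (8.129)²/(8.129+3.557) = 2643296569/467499725 ≈ 5.654 in

Q = 2643296569/467499725 in ≈ 5.654 in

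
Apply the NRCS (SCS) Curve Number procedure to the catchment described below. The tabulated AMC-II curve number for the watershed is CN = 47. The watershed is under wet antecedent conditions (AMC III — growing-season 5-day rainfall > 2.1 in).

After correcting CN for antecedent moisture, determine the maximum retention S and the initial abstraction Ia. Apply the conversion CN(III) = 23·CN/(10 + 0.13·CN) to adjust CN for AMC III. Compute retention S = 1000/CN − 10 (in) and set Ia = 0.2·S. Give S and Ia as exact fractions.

S = 5300/1081 in ≈ 4.903 in; Ia = 1060/1081 in ≈ 0.981 in

Adjust CN=47 to AMC III: 23·47/(10 + 0.13·47) → 1081 ÷ (1611/100) = 108100/1611 ≈ 67.101
Retention S: 1000/CN − 10 with CN=67.101 → S = 5300/1081 ≈ 4.903 in
Initial abstraction Ia = S/5 = (5300/1081)/5 = 1060/1081 ≈ 0.981 in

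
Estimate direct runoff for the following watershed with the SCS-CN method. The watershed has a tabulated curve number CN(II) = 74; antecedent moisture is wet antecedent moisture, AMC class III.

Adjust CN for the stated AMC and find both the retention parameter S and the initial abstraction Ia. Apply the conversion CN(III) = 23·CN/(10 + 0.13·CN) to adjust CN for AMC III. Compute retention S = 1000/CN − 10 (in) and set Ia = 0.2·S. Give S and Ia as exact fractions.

Adjust CN=74 to AMC III: 23·74/(10 + 0.13·74) → 1702 ÷ (981/50) = 85100/981 ≈ 86.748
S = 1000/(85100/981) − 10 = 1300/851 in ≈ 1.528 in
Initial abstraction Ia = S/5 = (1300/851)/5 = 260/851 ≈ 0.306 in

S = 1300/851 in ≈ 1.528 in; Ia = 260/851 in ≈ 0.306 in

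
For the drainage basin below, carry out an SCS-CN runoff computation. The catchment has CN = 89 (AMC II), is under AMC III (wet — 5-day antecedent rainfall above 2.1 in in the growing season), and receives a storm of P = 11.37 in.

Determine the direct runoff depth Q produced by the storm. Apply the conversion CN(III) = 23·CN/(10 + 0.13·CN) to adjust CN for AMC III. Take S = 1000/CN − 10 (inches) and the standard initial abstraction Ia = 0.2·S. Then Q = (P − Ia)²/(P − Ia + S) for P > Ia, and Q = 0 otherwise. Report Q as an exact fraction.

Q = 5315048982721/494440363300 in ≈ 10.750 in

CN(III) from CN(II)=89: (23·89)/(10 + 0.13·89) = 204700/2157 ≈ 94.900
S = 1000/(204700/2157) − 10 = 1100/2047 in ≈ 0.537 in
Initial abstraction Ia = S/5 = (1100/2047)/5 = 220/2047 ≈ 0.107 in
Excess rainfall: 11.370 − 0.107 = 11.263 in; P > Ia so Q > 0
Q = (2305439/204700)²/((2305439/204700) + 1100/2047) = (5315048982721/41902090000)/(2415439/204700) = 5315048982721/494440363300 in ≈ 10.750 in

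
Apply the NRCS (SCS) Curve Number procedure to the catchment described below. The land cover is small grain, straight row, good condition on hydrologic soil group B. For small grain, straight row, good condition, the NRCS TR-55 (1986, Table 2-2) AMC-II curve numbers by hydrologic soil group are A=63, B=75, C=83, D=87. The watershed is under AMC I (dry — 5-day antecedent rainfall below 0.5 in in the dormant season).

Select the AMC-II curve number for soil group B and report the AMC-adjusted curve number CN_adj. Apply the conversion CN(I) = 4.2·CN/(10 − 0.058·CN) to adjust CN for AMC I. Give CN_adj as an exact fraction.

NRCS table: small grain, straight row, good condition, soil group B → CN(II) = 75
Dry (AMC I): CN(I) = 4.2·75/(10 − 0.058·75) = 315/(113/20) = 6300/113 ≈ 55.752

CN_adj = 6300/113 ≈ 55.752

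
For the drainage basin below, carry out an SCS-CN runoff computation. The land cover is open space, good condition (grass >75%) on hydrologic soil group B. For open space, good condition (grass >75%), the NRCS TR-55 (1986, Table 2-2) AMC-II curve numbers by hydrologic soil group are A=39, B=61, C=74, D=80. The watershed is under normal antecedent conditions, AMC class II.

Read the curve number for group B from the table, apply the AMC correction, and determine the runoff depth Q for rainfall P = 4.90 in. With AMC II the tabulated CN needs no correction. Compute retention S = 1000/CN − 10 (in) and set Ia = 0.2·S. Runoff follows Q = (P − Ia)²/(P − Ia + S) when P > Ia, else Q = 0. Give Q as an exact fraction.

Q = 4879681/3726490 in ≈ 1.309 in

NRCS table: open space, good condition (grass >75%), soil group B → CN(II) = 61
CN(II) = 61; AMC II needs no correction.
Retention S: 1000/CN − 10 with CN=61.000 → S = 390/61 ≈ 6.393 in
Ia = 0.2S: 0.2·6.393 = 1.279 in (exactly 78/61)
Since P=4.900 > Ia=1.279: effective rainfall P−Ia = 2209/610 in
Q = (2209/610)²/((2209/610) + 390/61) = (4879681/372100)/(6109/610) = 4879681/3726490 in ≈ 1.309 in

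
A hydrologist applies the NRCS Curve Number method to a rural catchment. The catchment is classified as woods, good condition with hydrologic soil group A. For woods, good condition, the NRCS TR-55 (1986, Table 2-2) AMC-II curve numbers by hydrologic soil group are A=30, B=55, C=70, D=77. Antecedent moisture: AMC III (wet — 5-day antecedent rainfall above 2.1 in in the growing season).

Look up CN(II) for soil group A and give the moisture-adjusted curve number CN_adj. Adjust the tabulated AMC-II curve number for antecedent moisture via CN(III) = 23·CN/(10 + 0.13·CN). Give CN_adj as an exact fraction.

CN_adj = 6900/139 ≈ 49.640

NRCS table: woods, good condition, soil group A → CN(II) = 30
Wet (AMC III): CN(III) = 23·30/(10 + 0.13·30) = 690/(139/10) = 6900/139 ≈ 49.640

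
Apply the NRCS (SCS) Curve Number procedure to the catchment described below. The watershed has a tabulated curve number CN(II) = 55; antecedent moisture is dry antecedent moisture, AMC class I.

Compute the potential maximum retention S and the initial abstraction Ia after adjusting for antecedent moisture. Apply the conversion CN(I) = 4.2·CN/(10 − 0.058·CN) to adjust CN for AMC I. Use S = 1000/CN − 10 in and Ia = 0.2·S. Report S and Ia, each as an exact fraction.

S = 1500/77 in ≈ 19.481 in; Ia = 300/77 in ≈ 3.896 in

CN(I) from CN(II)=55: (4.2·55)/(10 − 0.058·55) = 7700/227 ≈ 33.921
S = 1000/(7700/227) − 10 = 1500/77 in ≈ 19.481 in
Ia = 0.2·(1500/77) = 300/77 in ≈ 3.896 in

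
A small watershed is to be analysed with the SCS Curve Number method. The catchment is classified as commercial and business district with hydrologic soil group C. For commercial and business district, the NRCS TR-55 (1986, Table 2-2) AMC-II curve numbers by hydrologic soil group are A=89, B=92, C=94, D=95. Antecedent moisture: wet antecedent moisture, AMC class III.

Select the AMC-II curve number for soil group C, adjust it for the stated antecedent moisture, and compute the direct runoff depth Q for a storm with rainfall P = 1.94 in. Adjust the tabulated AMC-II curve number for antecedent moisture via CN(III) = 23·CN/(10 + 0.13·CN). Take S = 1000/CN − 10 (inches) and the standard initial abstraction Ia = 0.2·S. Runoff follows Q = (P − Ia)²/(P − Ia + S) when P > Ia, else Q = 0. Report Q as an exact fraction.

Q = 10374848449/6316120850 in ≈ 1.643 in

NRCS table: commercial and business district, soil group C → CN(II) = 94
CN(III) from CN(II)=94: (23·94)/(10 + 0.13·94) = 108100/1111 ≈ 97.300
Max retention: S = 1000/(108100/1111) − 10 = 300/1081 in (≈ 0.278 in)
Ia = 0.2·(300/1081) = 60/1081 in ≈ 0.056 in
Since P=1.940 > Ia=0.056: effective rainfall P−Ia = 101857/54050 in
Q = (101857/54050)²/((101857/54050) + 300/1081) = (10374848449/2921402500)/(116857/54050) = 10374848449/6316120850 in ≈ 1.643 in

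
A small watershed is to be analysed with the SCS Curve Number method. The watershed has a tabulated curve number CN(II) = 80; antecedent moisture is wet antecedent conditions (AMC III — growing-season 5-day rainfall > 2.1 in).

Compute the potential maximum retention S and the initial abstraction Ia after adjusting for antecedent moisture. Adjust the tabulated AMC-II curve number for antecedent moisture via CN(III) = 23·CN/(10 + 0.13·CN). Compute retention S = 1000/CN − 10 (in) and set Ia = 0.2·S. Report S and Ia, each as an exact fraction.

Wet (AMC III): CN(III) = 23·80/(10 + 0.13·80) = 1840/(102/5) = 4600/51 ≈ 90.196
Retention S: 1000/CN − 10 with CN=90.196 → S = 25/23 ≈ 1.087 in
Ia = 0.2·(25/23) = 5/23 in ≈ 0.217 in

S = 25/23 in ≈ 1.087 in; Ia = 5/23 in ≈ 0.217 in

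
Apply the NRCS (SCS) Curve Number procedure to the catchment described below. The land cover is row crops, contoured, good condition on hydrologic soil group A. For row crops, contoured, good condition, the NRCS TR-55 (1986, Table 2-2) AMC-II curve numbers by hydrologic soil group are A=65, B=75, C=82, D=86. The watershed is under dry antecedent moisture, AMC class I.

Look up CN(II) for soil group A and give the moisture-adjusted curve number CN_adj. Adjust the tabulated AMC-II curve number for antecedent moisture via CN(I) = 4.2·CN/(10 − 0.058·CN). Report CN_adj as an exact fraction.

NRCS table: row crops, contoured, good condition, soil group A → CN(II) = 65
CN(I) from CN(II)=65: (4.2·65)/(10 − 0.058·65) = 3900/89 ≈ 43.820

CN_adj = 3900/89 ≈ 43.820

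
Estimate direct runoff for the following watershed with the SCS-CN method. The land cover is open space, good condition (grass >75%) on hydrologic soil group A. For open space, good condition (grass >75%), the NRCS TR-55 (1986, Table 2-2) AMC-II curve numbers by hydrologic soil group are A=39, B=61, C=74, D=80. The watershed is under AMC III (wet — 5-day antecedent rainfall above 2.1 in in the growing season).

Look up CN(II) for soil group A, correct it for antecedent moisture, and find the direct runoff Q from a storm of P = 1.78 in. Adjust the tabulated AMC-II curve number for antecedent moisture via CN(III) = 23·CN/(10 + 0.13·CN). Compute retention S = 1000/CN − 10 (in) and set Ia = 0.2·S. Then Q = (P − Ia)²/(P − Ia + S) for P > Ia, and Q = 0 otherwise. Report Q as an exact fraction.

Q = 354681889/14523910050 in ≈ 0.024 in

NRCS table: open space, good condition (grass >75%), soil group A → CN(II) = 39
CN(III) from CN(II)=39: (23·39)/(10 + 0.13·39) = 89700/1507 ≈ 59.522
Retention S: 1000/CN − 10 with CN=59.522 → S = 6100/897 ≈ 6.800 in
Initial abstraction Ia = S/5 = (6100/897)/5 = 1220/897 ≈ 1.360 in
Excess rainfall: 1.780 − 1.360 = 0.420 in; P > Ia so Q > 0
Q = (18833/44850)²/((18833/44850) + 6100/897) = (354681889/2011522500)/(323833/44850) = 354681889/14523910050 in ≈ 0.024 in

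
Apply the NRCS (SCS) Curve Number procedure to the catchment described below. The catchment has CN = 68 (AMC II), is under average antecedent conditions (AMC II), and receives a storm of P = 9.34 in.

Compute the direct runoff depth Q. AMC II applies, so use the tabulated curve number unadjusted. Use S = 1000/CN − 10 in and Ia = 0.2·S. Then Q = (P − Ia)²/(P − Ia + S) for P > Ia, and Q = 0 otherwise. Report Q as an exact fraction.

Q = 50965321/9468150 in ≈ 5.383 in

CN(II) = 68; AMC II needs no correction.
Max retention: S = 1000/68 − 10 = 80/17 in (≈ 4.706 in)
Ia = 0.2·(80/17) = 16/17 in ≈ 0.941 in
P − Ia = 9.340 − 0.941 = 7139/850 ≈ 8.399 in (> 0, runoff occurs)
Q: (7139/850)² ÷ (11139/850) = 50965321/9468150 in (≈ 5.383 in)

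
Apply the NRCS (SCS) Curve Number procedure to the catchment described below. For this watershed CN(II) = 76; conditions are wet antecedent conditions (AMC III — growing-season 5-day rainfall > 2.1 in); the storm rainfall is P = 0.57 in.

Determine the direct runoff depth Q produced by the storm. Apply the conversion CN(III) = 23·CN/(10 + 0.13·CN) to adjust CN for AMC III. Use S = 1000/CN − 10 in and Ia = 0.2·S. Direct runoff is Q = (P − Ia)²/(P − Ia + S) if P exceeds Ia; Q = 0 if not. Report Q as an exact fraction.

Q = 18515809/354013700 in ≈ 0.052 in

Wet (AMC III): CN(III) = 23·76/(10 + 0.13·76) = 1748/(497/25) = 43700/497 ≈ 87.928
Retention S: 1000/CN − 10 with CN=87.928 → S = 600/437 ≈ 1.373 in
Initial abstraction Ia = S/5 = (600/437)/5 = 120/437 ≈ 0.275 in
Excess rainfall: 0.570 − 0.275 = 0.295 in; P > Ia so Q > 0
Q: (12909/43700)² ÷ (72909/43700) = 18515809/354013700 in (≈ 0.052 in)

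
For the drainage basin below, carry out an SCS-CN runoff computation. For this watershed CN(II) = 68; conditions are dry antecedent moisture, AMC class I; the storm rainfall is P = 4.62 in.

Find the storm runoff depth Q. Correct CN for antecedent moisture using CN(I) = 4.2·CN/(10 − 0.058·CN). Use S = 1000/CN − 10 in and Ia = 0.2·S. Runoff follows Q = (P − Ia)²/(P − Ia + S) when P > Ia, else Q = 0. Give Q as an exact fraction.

Q = 1803446089/4328035950 in ≈ 0.417 in

Adjust CN=68 to AMC I: 4.2·68/(10 − 0.058·68) → (1428/5) ÷ (757/125) = 35700/757 ≈ 47.160
Retention S: 1000/CN − 10 with CN=47.160 → S = 4000/357 ≈ 11.204 in
Ia = 0.2·(4000/357) = 800/357 in ≈ 2.241 in
Excess rainfall: 4.620 − 2.241 = 2.379 in; P > Ia so Q > 0
Q: (42467/17850)² ÷ (242467/17850) = 1803446089/4328035950 in (≈ 0.417 in)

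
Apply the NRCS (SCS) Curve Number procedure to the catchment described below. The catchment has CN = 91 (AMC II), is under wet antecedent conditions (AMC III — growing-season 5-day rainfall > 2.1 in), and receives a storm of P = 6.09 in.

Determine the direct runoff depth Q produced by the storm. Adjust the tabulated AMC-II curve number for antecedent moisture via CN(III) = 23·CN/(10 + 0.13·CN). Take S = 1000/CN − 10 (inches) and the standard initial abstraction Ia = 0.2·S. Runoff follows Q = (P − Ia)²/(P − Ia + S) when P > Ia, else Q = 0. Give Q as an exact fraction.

CN(III) from CN(II)=91: (23·91)/(10 + 0.13·91) = 209300/2183 ≈ 95.877
Max retention: S = 1000/(209300/2183) − 10 = 900/2093 in (≈ 0.430 in)
Ia = 0.2S: 0.2·0.430 = 0.086 in (exactly 180/2093)
Since P=6.090 > Ia=0.086: effective rainfall P−Ia = 1256637/209300 in
Q = (1256637/209300)²/((1256637/209300) + 900/2093) = (1579136549769/43806490000)/(1346637/209300) = 526378849923/93950374700 in ≈ 5.603 in

Q = 526378849923/93950374700 in ≈ 5.603 in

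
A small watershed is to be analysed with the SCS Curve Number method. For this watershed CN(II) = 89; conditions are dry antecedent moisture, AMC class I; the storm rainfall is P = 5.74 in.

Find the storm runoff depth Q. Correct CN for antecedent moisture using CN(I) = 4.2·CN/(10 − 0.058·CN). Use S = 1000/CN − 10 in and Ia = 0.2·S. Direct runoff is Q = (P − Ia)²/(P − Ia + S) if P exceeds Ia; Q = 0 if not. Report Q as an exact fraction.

Dry (AMC I): CN(I) = 4.2·89/(10 − 0.058·89) = (1869/5)/(2419/500) = 186900/2419 ≈ 77.263
Max retention: S = 1000/(186900/2419) − 10 = 5500/1869 in (≈ 2.943 in)
Initial abstraction Ia = S/5 = (5500/1869)/5 = 1100/1869 ≈ 0.589 in
P − Ia = 5.740 − 0.589 = 481403/93450 ≈ 5.151 in (> 0, runoff occurs)
Q: (481403/93450)² ÷ (756403/93450) = 231748848409/70685860350 in (≈ 3.279 in)

Q = 231748848409/70685860350 in ≈ 3.279 in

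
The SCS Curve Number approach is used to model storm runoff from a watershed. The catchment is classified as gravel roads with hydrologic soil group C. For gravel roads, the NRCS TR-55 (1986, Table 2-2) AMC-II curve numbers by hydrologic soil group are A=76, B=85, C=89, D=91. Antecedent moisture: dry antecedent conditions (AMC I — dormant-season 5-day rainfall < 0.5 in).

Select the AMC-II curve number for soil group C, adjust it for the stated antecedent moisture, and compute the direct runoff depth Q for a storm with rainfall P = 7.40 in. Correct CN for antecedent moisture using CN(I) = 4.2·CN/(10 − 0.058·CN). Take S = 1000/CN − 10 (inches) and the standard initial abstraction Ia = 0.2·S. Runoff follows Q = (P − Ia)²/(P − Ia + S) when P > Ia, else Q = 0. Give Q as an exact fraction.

NRCS table: gravel roads, soil group C → CN(II) = 89
Adjust CN=89 to AMC I: 4.2·89/(10 − 0.058·89) → (1869/5) ÷ (2419/500) = 186900/2419 ≈ 77.263
S = 1000/(186900/2419) − 10 = 5500/1869 in ≈ 2.943 in
Initial abstraction Ia = S/5 = (5500/1869)/5 = 1100/1869 ≈ 0.589 in
Excess rainfall: 7.400 − 0.589 = 6.811 in; P > Ia so Q > 0
Q = (63653/9345)²/((63653/9345) + 5500/1869) = (4051704409/87329025)/(91153/9345) = 4051704409/851824785 in ≈ 4.756 in

Q = 4051704409/851824785 in ≈ 4.756 in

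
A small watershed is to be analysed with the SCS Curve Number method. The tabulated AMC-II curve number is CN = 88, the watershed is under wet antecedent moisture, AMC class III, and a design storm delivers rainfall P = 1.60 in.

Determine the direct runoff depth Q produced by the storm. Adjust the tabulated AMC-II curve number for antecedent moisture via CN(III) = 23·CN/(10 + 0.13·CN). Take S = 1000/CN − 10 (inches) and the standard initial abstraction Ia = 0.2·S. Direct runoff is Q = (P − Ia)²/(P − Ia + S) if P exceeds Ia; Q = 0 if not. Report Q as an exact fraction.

CN(III) from CN(II)=88: (23·88)/(10 + 0.13·88) = 6325/67 ≈ 94.403
Max retention: S = 1000/(6325/67) − 10 = 150/253 in (≈ 0.593 in)
Initial abstraction Ia = S/5 = (150/253)/5 = 30/253 ≈ 0.119 in
Excess rainfall: 1.600 − 0.119 = 1.481 in; P > Ia so Q > 0
Q: (1874/1265)² ÷ (2624/1265) = 877969/829840 in (≈ 1.058 in)

Q = 877969/829840 in ≈ 1.058 in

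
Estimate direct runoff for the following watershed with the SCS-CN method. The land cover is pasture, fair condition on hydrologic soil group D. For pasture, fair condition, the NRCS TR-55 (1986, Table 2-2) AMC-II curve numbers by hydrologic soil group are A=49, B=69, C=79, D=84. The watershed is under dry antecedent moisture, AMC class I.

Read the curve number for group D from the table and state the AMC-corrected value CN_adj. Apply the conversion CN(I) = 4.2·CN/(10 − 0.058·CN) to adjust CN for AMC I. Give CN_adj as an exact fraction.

CN_adj = 44100/641 ≈ 68.799

NRCS table: pasture, fair condition, soil group D → CN(II) = 84
Dry (AMC I): CN(I) = 4.2·84/(10 − 0.058·84) = (1764/5)/(641/125) = 44100/641 ≈ 68.799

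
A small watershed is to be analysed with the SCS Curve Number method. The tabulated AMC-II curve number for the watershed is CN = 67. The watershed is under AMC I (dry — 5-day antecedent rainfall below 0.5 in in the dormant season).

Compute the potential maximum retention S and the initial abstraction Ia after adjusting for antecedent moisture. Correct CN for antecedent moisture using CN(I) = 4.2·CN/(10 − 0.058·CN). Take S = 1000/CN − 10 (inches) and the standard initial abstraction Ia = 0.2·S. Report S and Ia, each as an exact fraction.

S = 5500/469 in ≈ 11.727 in; Ia = 1100/469 in ≈ 2.345 in

CN(I) from CN(II)=67: (4.2·67)/(10 − 0.058·67) = 46900/1019 ≈ 46.026
S = 1000/(46900/1019) − 10 = 5500/469 in ≈ 11.727 in
Ia = 0.2·(5500/469) = 1100/469 in ≈ 2.345 in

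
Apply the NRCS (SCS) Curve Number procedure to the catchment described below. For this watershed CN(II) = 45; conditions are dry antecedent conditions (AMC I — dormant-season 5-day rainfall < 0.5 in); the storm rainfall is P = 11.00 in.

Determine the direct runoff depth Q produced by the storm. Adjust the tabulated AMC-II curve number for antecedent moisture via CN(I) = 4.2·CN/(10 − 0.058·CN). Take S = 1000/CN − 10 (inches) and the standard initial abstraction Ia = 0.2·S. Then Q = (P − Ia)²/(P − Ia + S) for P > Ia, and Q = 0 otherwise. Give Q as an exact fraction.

Dry (AMC I): CN(I) = 4.2·45/(10 − 0.058·45) = 189/(739/100) = 18900/739 ≈ 25.575
Max retention: S = 1000/(18900/739) − 10 = 5500/189 in (≈ 29.101 in)
Initial abstraction Ia = S/5 = (5500/189)/5 = 1100/189 ≈ 5.820 in
P − Ia = 11.000 − 5.820 = 979/189 ≈ 5.180 in (> 0, runoff occurs)
Q = (979/189)²/((979/189) + 5500/189) = (958441/35721)/(6479/189) = 87131/111321 in ≈ 0.783 in

Q = 87131/111321 in ≈ 0.783 in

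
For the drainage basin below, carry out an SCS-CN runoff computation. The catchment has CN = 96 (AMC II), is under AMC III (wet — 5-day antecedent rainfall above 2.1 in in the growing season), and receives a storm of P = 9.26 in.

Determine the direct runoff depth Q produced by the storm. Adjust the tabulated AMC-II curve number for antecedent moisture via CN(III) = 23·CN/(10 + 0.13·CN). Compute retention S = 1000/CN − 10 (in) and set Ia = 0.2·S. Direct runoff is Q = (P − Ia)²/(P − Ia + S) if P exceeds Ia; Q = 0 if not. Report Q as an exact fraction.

Adjust CN=96 to AMC III: 23·96/(10 + 0.13·96) → 2208 ÷ (562/25) = 27600/281 ≈ 98.221
Retention S: 1000/CN − 10 with CN=98.221 → S = 25/138 ≈ 0.181 in
Ia = 0.2S: 0.2·0.181 = 0.036 in (exactly 5/138)
Excess rainfall: 9.260 − 0.036 = 9.224 in; P > Ia so Q > 0
Q: (15911/1725)² ÷ (32447/3450) = 506319842/55971075 in (≈ 9.046 in)

Q = 506319842/55971075 in ≈ 9.046 in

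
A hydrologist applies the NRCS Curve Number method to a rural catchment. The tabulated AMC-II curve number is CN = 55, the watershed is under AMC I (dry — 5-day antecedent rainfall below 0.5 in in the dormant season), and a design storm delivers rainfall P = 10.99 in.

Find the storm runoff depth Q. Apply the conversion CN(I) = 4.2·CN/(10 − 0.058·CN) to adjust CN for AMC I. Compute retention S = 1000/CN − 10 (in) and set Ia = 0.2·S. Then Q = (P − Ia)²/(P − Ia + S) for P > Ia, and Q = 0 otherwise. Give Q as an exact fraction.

Dry (AMC I): CN(I) = 4.2·55/(10 − 0.058·55) = 231/(681/100) = 7700/227 ≈ 33.921
Max retention: S = 1000/(7700/227) − 10 = 1500/77 in (≈ 19.481 in)
Ia = 0.2S: 0.2·19.481 = 3.896 in (exactly 300/77)
P − Ia = 10.990 − 3.896 = 54623/7700 ≈ 7.094 in (> 0, runoff occurs)
Q: (54623/7700)² ÷ (204623/7700) = 2983672129/1575597100 in (≈ 1.894 in)

Q = 2983672129/1575597100 in ≈ 1.894 in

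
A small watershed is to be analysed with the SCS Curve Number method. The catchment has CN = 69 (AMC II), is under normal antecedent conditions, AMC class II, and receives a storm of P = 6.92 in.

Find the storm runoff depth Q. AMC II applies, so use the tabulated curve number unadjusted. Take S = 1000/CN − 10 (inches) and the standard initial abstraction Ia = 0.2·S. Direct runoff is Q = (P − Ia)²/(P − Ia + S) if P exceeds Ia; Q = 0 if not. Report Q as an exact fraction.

Q = 107889769/31286325 in ≈ 3.448 in

AMC II — tabulated CN = 69 applies directly.
Max retention: S = 1000/69 − 10 = 310/69 in (≈ 4.493 in)
Initial abstraction Ia = S/5 = (310/69)/5 = 62/69 ≈ 0.899 in
Since P=6.920 > Ia=0.899: effective rainfall P−Ia = 10387/1725 in
Q = (10387/1725)²/((10387/1725) + 310/69) = (107889769/2975625)/(18137/1725) = 107889769/31286325 in ≈ 3.448 in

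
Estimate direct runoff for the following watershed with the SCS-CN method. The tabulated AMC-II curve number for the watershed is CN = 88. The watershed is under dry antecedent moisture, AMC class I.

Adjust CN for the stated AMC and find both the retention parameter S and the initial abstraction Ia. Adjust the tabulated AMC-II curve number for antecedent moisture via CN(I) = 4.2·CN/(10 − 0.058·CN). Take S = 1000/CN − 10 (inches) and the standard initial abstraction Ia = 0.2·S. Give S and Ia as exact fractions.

S = 250/77 in ≈ 3.247 in; Ia = 50/77 in ≈ 0.649 in

CN(I) from CN(II)=88: (4.2·88)/(10 − 0.058·88) = 3850/51 ≈ 75.490
Max retention: S = 1000/(3850/51) − 10 = 250/77 in (≈ 3.247 in)
Initial abstraction Ia = S/5 = (250/77)/5 = 50/77 ≈ 0.649 in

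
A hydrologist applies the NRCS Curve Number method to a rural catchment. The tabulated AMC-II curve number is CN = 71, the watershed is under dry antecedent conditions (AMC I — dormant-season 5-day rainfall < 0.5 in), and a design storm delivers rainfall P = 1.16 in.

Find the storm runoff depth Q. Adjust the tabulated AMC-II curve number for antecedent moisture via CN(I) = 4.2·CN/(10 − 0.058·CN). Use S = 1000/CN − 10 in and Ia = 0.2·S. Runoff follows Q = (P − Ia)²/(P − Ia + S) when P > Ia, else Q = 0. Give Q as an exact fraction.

Q = 0 in ≈ 0.000 in

Adjust CN=71 to AMC I: 4.2·71/(10 − 0.058·71) → (1491/5) ÷ (2941/500) = 149100/2941 ≈ 50.697
Retention S: 1000/CN − 10 with CN=50.697 → S = 14500/1491 ≈ 9.725 in
Ia = 0.2·(14500/1491) = 2900/1491 in ≈ 1.945 in
P = 1.160 ≤ Ia = 1.945 in: entire storm abstracted, Q = 0.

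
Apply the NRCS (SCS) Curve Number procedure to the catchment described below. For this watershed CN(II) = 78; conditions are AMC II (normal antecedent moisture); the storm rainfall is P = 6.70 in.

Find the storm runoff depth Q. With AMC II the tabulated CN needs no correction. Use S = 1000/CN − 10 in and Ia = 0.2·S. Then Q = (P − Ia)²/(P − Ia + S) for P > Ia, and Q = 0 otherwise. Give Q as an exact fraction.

AMC II — tabulated CN = 78 applies directly.
S = 1000/78 − 10 = 110/39 in ≈ 2.821 in
Ia = 0.2S: 0.2·2.821 = 0.564 in (exactly 22/39)
Excess rainfall: 6.700 − 0.564 = 6.136 in; P > Ia so Q > 0
Q: (2393/390)² ÷ (3493/390) = 5726449/1362270 in (≈ 4.204 in)

Q = 5726449/1362270 in ≈ 4.204 in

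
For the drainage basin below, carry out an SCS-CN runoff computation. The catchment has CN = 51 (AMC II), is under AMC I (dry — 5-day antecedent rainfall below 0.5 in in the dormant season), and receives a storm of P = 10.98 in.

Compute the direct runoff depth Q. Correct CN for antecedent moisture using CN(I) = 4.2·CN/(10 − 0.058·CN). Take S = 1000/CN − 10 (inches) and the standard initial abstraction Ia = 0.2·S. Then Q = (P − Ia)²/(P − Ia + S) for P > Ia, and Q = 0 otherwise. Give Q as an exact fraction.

Q = 2400706009/1713577050 in ≈ 1.401 in

CN(I) from CN(II)=51: (4.2·51)/(10 − 0.058·51) = 15300/503 ≈ 30.417
Max retention: S = 1000/(15300/503) − 10 = 3500/153 in (≈ 22.876 in)
Ia = 0.2S: 0.2·22.876 = 4.575 in (exactly 700/153)
P − Ia = 10.980 − 4.575 = 48997/7650 ≈ 6.405 in (> 0, runoff occurs)
Runoff Q = (P−Ia)²/(P−Ia+S) = (6.405)²/(6.405+22.876) = 2400706009/1713577050 ≈ 1.401 in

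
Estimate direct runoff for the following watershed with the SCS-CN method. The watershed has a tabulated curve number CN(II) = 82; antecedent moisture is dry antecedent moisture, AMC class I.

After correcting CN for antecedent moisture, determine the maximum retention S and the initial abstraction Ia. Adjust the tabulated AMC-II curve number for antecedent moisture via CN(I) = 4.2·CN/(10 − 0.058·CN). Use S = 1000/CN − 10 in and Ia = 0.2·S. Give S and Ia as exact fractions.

S = 1500/287 in ≈ 5.226 in; Ia = 300/287 in ≈ 1.045 in

Dry (AMC I): CN(I) = 4.2·82/(10 − 0.058·82) = (1722/5)/(1311/250) = 28700/437 ≈ 65.675
Max retention: S = 1000/(28700/437) − 10 = 1500/287 in (≈ 5.226 in)
Ia = 0.2·(1500/287) = 300/287 in ≈ 1.045 in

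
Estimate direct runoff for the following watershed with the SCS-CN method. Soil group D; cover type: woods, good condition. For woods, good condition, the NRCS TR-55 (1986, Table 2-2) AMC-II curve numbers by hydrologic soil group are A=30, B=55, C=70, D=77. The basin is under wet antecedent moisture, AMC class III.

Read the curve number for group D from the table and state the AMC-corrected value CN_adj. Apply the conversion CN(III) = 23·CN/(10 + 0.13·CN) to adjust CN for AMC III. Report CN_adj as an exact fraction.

CN_adj = 7700/87 ≈ 88.506

NRCS table: woods, good condition, soil group D → CN(II) = 77
Wet (AMC III): CN(III) = 23·77/(10 + 0.13·77) = 1771/(2001/100) = 7700/87 ≈ 88.506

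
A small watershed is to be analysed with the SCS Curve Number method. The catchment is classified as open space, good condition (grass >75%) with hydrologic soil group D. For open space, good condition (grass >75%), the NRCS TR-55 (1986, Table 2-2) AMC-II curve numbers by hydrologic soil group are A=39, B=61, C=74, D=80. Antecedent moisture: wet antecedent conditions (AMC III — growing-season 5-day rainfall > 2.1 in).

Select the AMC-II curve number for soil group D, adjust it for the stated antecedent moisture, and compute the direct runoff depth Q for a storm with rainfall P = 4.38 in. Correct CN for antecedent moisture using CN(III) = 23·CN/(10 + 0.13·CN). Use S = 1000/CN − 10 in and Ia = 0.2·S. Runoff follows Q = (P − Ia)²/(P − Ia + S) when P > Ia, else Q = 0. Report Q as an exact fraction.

NRCS table: open space, good condition (grass >75%), soil group D → CN(II) = 80
CN(III) from CN(II)=80: (23·80)/(10 + 0.13·80) = 4600/51 ≈ 90.196
Retention S: 1000/CN − 10 with CN=90.196 → S = 25/23 ≈ 1.087 in
Initial abstraction Ia = S/5 = (25/23)/5 = 5/23 ≈ 0.217 in
Excess rainfall: 4.380 − 0.217 = 4.163 in; P > Ia so Q > 0
Runoff Q = (P−Ia)²/(P−Ia+S) = (4.163)²/(4.163+1.087) = 22915369/6942550 ≈ 3.301 in

Q = 22915369/6942550 in ≈ 3.301 in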